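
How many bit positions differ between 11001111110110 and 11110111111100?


XOR: 00111000001010
Count of 1s: 5

5


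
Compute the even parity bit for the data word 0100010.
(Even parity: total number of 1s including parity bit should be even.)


Number of 1s in data: 2
Parity bit: 0

0


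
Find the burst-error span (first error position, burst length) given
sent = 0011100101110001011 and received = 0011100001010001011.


XOR: 0000000100100000000

Burst at position 7, length 4


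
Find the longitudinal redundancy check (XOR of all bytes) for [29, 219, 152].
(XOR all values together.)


XOR chain: 29 ^ 219 ^ 152 = 94

94


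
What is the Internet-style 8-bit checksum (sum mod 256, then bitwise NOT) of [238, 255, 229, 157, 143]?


Sum = 1022 mod 256 = 254
Complement = 1

1


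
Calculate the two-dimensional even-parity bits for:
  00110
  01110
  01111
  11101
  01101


Row parities: 01001
Column parities: 10111

Row P: 01001, Col P: 10111, Corner: 0


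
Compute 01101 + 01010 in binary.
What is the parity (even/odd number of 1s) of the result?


01101 = 13
01010 = 10
Sum = 23 = 10111
1s count = 4

even parity (4 ones in 10111)


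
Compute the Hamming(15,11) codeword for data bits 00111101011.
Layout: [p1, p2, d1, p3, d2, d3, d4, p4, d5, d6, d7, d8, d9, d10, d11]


Parity bits: p1=1, p2=1, p3=1, p4=1

110101111101011


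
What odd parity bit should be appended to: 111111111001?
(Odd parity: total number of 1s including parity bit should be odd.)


Number of 1s in data: 10
Parity bit: 1

1


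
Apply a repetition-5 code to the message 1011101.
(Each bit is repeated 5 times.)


Each bit -> 5 copies

11111000001111111111111110000011111


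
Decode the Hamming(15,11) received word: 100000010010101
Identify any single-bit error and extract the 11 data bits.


Syndrome = 0: no error detected

Data: 00000010101 (no errors)


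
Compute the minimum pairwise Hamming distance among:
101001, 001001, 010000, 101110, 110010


Comparing all pairs, minimum distance: 1
Can detect 0 errors, correct 0 errors

1


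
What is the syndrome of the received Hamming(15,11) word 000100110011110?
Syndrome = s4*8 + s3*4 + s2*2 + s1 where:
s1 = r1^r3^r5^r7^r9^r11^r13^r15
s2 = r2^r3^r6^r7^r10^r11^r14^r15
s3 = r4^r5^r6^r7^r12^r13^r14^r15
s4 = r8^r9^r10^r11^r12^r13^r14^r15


s1=1, s2=1, s3=1, s4=1

Syndrome = 15 (error at position 15)


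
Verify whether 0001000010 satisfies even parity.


Number of 1s: 2

Yes, parity is correct (2 ones)


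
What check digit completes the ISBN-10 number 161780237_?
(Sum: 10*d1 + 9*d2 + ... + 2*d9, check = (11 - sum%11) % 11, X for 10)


Weighted sum: 200
200 mod 11 = 2

Check digit: 9


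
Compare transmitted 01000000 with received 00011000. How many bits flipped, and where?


XOR: 01011000

3 error(s) at position(s): 1, 3, 4


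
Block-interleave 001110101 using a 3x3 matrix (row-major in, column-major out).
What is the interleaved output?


Matrix:
  001
  110
  101
Read columns: 011010101

011010101


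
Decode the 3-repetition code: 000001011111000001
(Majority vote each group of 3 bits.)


Groups: 000, 001, 011, 111, 000, 001
Majority votes: 001100

001100


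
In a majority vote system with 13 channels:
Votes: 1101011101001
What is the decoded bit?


Ones: 8 out of 13
Threshold: 7

1 (8/13 voted 1)


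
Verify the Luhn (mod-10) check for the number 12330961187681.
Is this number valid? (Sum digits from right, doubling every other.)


Luhn sum = 55
55 mod 10 = 5

Invalid (Luhn sum mod 10 = 5)


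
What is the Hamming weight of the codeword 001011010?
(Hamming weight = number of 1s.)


Counting 1s in 001011010

4


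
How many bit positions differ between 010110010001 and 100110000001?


XOR: 110000010000
Count of 1s: 3

3


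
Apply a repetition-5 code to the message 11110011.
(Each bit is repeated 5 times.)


Each bit -> 5 copies

1111111111111111111100000000001111111111


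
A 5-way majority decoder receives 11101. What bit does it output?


Ones: 4 out of 5
Threshold: 3

1 (4/5 voted 1)


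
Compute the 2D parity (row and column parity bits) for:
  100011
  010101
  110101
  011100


Row parities: 1101
Column parities: 011111

Row P: 1101, Col P: 011111, Corner: 1


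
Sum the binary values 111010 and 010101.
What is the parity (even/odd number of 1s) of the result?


111010 = 58
010101 = 21
Sum = 79 = 1001111
1s count = 5

odd parity (5 ones in 1001111)


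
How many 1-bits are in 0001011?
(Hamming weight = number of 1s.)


Counting 1s in 0001011

3


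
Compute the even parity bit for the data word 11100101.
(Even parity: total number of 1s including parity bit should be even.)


Number of 1s in data: 5
Parity bit: 1

1


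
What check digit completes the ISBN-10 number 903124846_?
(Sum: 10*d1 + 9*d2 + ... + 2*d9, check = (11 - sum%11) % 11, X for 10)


Weighted sum: 209
209 mod 11 = 0

Check digit: 0


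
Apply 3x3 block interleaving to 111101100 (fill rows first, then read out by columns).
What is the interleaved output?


Matrix:
  111
  101
  100
Read columns: 111100110

111100110


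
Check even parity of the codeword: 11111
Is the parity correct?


Number of 1s: 5

No, parity error (5 ones)


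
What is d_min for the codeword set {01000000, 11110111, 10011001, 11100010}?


Comparing all pairs, minimum distance: 3
Can detect 2 errors, correct 1 errors

3


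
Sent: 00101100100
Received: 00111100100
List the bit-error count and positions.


XOR: 00010000000

1 error(s) at position(s): 3


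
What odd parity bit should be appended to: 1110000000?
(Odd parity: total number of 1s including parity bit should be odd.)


Number of 1s in data: 3
Parity bit: 0

0


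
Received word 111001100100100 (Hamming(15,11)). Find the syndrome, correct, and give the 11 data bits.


Syndrome = 6: error at position 6

Data: 10010100100 (corrected bit 6)


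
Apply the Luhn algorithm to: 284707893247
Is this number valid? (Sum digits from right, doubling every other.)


Luhn sum = 73
73 mod 10 = 3

Invalid (Luhn sum mod 10 = 3)


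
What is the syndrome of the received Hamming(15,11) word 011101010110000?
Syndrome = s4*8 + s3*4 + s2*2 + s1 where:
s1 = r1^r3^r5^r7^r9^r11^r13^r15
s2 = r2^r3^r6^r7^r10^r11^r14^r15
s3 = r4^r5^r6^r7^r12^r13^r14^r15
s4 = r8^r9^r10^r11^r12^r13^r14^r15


s1=0, s2=1, s3=0, s4=1

Syndrome = 10 (error at position 10)


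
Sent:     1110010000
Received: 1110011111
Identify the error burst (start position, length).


XOR: 0000001111

Burst at position 6, length 4


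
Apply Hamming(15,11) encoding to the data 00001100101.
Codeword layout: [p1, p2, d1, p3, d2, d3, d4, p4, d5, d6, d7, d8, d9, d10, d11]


Parity bits: p1=1, p2=0, p3=0, p4=0

100000001100101


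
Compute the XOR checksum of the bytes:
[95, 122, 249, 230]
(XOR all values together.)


XOR chain: 95 ^ 122 ^ 249 ^ 230 = 58

58


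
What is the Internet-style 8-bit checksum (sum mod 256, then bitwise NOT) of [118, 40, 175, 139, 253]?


Sum = 725 mod 256 = 213
Complement = 42

42


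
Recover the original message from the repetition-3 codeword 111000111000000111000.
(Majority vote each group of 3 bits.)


Groups: 111, 000, 111, 000, 000, 111, 000
Majority votes: 1010010

1010010


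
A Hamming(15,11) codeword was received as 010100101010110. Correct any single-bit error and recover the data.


Syndrome = 0: no error detected

Data: 00011010110 (no errors)


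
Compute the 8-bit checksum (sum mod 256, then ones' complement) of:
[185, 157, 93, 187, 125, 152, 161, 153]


Sum = 1213 mod 256 = 189
Complement = 66

66


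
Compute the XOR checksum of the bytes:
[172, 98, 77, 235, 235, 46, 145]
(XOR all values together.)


XOR chain: 172 ^ 98 ^ 77 ^ 235 ^ 235 ^ 46 ^ 145 = 60

60


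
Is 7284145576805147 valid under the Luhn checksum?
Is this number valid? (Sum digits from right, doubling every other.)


Luhn sum = 65
65 mod 10 = 5

Invalid (Luhn sum mod 10 = 5)


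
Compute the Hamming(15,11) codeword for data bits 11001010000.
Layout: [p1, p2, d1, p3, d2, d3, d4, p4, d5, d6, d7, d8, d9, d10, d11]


Parity bits: p1=0, p2=0, p3=1, p4=0

001110001010000


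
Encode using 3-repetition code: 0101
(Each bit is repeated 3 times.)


Each bit -> 3 copies

000111000111


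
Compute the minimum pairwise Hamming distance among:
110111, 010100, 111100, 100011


Comparing all pairs, minimum distance: 2
Can detect 1 errors, correct 0 errors

2


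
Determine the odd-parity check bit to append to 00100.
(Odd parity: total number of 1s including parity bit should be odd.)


Number of 1s in data: 1
Parity bit: 0

0


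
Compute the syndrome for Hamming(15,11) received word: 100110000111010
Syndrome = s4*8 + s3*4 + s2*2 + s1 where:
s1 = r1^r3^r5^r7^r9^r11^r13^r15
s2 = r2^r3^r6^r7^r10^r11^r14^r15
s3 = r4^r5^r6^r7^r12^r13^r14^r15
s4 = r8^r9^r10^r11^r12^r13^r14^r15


s1=1, s2=1, s3=0, s4=0

Syndrome = 3 (error at position 3)


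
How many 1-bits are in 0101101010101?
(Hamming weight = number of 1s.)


Counting 1s in 0101101010101

7


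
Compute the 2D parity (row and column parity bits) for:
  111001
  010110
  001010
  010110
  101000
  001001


Row parities: 010100
Column parities: 010010

Row P: 010100, Col P: 010010, Corner: 0


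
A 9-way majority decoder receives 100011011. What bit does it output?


Ones: 5 out of 9
Threshold: 5

1 (5/9 voted 1)


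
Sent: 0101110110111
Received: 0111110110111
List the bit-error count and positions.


XOR: 0010000000000

1 error(s) at position(s): 2


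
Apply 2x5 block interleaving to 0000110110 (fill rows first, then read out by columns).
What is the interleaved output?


Matrix:
  00001
  10110
Read columns: 0100010110

0100010110


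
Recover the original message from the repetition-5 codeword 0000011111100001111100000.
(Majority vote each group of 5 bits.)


Groups: 00000, 11111, 10000, 11111, 00000
Majority votes: 01010

01010


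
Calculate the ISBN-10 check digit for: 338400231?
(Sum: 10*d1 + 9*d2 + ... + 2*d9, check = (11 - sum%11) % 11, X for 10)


Weighted sum: 168
168 mod 11 = 3

Check digit: 8


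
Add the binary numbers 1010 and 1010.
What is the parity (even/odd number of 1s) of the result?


1010 = 10
1010 = 10
Sum = 20 = 10100
1s count = 2

even parity (2 ones in 10100)


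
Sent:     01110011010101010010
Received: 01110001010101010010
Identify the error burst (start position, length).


XOR: 00000010000000000000

Burst at position 6, length 1


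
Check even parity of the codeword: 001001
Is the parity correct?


Number of 1s: 2

Yes, parity is correct (2 ones)


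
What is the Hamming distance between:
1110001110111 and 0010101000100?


XOR: 1100100110011
Count of 1s: 7

7


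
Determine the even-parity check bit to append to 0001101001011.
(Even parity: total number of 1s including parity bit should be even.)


Number of 1s in data: 6
Parity bit: 0

0


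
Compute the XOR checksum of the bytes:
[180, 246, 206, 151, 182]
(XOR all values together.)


XOR chain: 180 ^ 246 ^ 206 ^ 151 ^ 182 = 173

173


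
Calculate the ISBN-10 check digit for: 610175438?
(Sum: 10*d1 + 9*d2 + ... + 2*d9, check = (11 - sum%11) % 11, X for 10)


Weighted sum: 184
184 mod 11 = 8

Check digit: 3


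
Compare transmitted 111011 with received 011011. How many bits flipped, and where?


XOR: 100000

1 error(s) at position(s): 0


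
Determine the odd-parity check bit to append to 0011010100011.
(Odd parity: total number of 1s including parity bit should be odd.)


Number of 1s in data: 6
Parity bit: 1

1


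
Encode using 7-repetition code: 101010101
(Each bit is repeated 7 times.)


Each bit -> 7 copies

111111100000001111111000000011111110000000111111100000001111111


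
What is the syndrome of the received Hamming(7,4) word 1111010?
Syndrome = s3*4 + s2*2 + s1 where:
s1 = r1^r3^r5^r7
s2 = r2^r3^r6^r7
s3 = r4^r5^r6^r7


s1=0, s2=1, s3=0

Syndrome = 2 (error at position 2)


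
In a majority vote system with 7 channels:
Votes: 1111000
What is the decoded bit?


Ones: 4 out of 7
Threshold: 4

1 (4/7 voted 1)


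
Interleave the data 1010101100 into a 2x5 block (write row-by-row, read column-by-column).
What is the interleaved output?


Matrix:
  10101
  01100
Read columns: 1001110010

1001110010


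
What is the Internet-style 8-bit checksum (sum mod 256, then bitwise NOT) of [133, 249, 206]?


Sum = 588 mod 256 = 76
Complement = 179

179


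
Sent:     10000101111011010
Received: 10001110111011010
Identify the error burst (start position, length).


XOR: 00001011000000000

Burst at position 4, length 4


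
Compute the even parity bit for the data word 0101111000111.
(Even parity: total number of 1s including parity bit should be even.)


Number of 1s in data: 8
Parity bit: 0

0


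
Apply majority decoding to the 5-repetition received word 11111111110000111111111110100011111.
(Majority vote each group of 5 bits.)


Groups: 11111, 11111, 00001, 11111, 11111, 01000, 11111
Majority votes: 1101101

1101101


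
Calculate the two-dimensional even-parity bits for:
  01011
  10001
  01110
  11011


Row parities: 1010
Column parities: 01111

Row P: 1010, Col P: 01111, Corner: 0


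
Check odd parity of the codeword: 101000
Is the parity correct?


Number of 1s: 2

No, parity error (2 ones)


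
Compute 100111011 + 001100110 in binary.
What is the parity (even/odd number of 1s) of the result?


100111011 = 315
001100110 = 102
Sum = 417 = 110100001
1s count = 4

even parity (4 ones in 110100001)


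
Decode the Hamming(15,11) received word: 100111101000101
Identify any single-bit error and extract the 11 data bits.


Syndrome = 10: error at position 10

Data: 01111100101 (corrected bit 10)


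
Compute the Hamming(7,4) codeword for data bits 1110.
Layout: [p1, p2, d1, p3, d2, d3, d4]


Parity bits: p1=0, p2=0, p3=0

0010110


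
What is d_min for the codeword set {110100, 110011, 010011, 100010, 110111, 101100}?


Comparing all pairs, minimum distance: 1
Can detect 0 errors, correct 0 errors

1


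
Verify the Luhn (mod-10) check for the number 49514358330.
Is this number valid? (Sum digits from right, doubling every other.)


Luhn sum = 51
51 mod 10 = 1

Invalid (Luhn sum mod 10 = 1)


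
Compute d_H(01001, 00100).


XOR: 01101
Count of 1s: 3

3


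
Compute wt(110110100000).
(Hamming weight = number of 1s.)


Counting 1s in 110110100000

5


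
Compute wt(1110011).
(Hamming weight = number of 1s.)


Counting 1s in 1110011

5


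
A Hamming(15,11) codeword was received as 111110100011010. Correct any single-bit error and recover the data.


Syndrome = 15: error at position 15

Data: 11010011011 (corrected bit 15)


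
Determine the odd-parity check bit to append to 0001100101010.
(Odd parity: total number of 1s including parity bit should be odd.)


Number of 1s in data: 5
Parity bit: 0

0


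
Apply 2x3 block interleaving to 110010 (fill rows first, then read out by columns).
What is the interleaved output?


Matrix:
  110
  010
Read columns: 101100

101100


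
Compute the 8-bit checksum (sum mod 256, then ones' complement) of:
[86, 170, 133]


Sum = 389 mod 256 = 133
Complement = 122

122


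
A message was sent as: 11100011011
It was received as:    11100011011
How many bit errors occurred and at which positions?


XOR: 00000000000

0 errors (received matches sent)


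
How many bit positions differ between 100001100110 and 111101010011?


XOR: 011100110101
Count of 1s: 7

7


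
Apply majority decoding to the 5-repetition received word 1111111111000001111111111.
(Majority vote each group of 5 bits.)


Groups: 11111, 11111, 00000, 11111, 11111
Majority votes: 11011

11011


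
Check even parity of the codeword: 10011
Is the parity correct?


Number of 1s: 3

No, parity error (3 ones)


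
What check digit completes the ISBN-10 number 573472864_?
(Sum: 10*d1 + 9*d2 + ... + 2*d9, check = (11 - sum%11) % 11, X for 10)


Weighted sum: 275
275 mod 11 = 0

Check digit: 0


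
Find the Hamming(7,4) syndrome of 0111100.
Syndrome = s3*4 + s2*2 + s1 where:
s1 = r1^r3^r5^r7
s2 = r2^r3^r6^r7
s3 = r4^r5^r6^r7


s1=0, s2=0, s3=0

Syndrome = 0 (no error)


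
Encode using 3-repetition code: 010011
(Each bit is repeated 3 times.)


Each bit -> 3 copies

000111000000111111


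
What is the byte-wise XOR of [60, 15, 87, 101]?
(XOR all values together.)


XOR chain: 60 ^ 15 ^ 87 ^ 101 = 1

1


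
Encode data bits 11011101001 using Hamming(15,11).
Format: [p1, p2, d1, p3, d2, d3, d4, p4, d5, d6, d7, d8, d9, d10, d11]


Parity bits: p1=1, p2=0, p3=0, p4=0

101010101101001


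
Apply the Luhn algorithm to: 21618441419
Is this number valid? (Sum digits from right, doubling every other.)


Luhn sum = 49
49 mod 10 = 9

Invalid (Luhn sum mod 10 = 9)


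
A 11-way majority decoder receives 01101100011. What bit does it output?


Ones: 6 out of 11
Threshold: 6

1 (6/11 voted 1)


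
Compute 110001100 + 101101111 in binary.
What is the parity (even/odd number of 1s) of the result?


110001100 = 396
101101111 = 367
Sum = 763 = 1011111011
1s count = 8

even parity (8 ones in 1011111011)


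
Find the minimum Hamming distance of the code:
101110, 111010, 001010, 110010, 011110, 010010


Comparing all pairs, minimum distance: 1
Can detect 0 errors, correct 0 errors

1


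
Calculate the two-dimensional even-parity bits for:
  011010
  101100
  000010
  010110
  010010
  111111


Row parities: 111100
Column parities: 001111

Row P: 111100, Col P: 001111, Corner: 0


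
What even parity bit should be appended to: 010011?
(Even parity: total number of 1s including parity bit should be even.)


Number of 1s in data: 3
Parity bit: 1

1


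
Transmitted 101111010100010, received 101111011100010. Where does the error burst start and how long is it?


XOR: 000000001000000

Burst at position 8, length 1


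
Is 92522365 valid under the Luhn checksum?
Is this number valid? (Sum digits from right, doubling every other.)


Luhn sum = 29
29 mod 10 = 9

Invalid (Luhn sum mod 10 = 9)


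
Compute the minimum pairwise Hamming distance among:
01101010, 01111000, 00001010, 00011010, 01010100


Comparing all pairs, minimum distance: 1
Can detect 0 errors, correct 0 errors

1


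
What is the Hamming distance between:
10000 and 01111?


XOR: 11111
Count of 1s: 5

5


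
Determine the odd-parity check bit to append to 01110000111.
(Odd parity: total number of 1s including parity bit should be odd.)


Number of 1s in data: 6
Parity bit: 1

1


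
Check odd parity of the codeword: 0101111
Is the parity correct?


Number of 1s: 5

Yes, parity is correct (5 ones)


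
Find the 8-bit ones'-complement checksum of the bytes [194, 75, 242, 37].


Sum = 548 mod 256 = 36
Complement = 219

219


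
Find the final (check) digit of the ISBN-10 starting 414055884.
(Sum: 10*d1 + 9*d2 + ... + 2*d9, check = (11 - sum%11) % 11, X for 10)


Weighted sum: 200
200 mod 11 = 2

Check digit: 9


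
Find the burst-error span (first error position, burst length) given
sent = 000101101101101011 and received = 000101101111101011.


XOR: 000000000010000000

Burst at position 10, length 1


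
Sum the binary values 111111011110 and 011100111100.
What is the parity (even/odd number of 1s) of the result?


111111011110 = 4062
011100111100 = 1852
Sum = 5914 = 1011100011010
1s count = 7

odd parity (7 ones in 1011100011010)


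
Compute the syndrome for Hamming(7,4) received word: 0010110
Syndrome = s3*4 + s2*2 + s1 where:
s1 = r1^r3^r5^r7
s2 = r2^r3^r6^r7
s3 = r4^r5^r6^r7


s1=0, s2=0, s3=0

Syndrome = 0 (no error)


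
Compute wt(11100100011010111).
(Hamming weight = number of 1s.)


Counting 1s in 11100100011010111

10


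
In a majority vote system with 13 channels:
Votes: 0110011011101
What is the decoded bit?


Ones: 8 out of 13
Threshold: 7

1 (8/13 voted 1)


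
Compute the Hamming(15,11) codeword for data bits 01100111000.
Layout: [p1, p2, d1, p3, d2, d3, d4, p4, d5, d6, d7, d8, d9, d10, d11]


Parity bits: p1=0, p2=1, p3=1, p4=1

010111010111000


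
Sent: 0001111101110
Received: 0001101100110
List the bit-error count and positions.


XOR: 0000010001000

2 error(s) at position(s): 5, 9


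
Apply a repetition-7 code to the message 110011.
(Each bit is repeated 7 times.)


Each bit -> 7 copies

111111111111110000000000000011111111111111


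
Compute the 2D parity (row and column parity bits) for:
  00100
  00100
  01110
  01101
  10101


Row parities: 11111
Column parities: 10110

Row P: 11111, Col P: 10110, Corner: 1


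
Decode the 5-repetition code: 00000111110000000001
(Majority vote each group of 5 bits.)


Groups: 00000, 11111, 00000, 00001
Majority votes: 0100

0100


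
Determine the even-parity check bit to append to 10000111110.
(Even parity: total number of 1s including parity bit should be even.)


Number of 1s in data: 6
Parity bit: 0

0


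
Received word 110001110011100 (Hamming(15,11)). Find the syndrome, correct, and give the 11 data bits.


Syndrome = 0: no error detected

Data: 00110011100 (no errors)


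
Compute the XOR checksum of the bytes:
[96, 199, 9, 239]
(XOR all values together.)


XOR chain: 96 ^ 199 ^ 9 ^ 239 = 65

65


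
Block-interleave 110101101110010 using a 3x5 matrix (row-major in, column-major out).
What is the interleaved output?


Matrix:
  11010
  11011
  10010
Read columns: 111110000111010

111110000111010


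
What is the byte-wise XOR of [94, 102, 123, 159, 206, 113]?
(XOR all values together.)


XOR chain: 94 ^ 102 ^ 123 ^ 159 ^ 206 ^ 113 = 99

99


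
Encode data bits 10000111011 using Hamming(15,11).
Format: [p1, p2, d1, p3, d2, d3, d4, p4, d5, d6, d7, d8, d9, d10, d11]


Parity bits: p1=1, p2=1, p3=1, p4=1

111100010111011


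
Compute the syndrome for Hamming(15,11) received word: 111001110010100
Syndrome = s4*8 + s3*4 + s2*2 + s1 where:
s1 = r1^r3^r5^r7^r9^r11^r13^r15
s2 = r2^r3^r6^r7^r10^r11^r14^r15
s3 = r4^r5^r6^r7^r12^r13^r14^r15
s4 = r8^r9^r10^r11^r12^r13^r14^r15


s1=1, s2=1, s3=1, s4=1

Syndrome = 15 (error at position 15)


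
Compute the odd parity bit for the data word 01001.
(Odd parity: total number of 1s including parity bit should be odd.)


Number of 1s in data: 2
Parity bit: 1

1


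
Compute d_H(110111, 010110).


XOR: 100001
Count of 1s: 2

2


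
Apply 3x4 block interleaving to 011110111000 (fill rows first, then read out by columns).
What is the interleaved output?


Matrix:
  0111
  1011
  1000
Read columns: 011100110110

011100110110


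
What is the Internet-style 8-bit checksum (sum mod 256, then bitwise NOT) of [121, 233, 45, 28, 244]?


Sum = 671 mod 256 = 159
Complement = 96

96


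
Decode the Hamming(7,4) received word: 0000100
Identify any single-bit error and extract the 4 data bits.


Syndrome = 5: error at position 5

Data: 0000 (corrected bit 5)


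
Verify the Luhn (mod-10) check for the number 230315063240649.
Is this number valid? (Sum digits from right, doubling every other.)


Luhn sum = 53
53 mod 10 = 3

Invalid (Luhn sum mod 10 = 3)


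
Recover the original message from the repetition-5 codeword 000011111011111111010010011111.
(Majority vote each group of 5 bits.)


Groups: 00001, 11110, 11111, 11101, 00100, 11111
Majority votes: 011101

011101


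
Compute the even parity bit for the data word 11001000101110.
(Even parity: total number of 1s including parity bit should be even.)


Number of 1s in data: 7
Parity bit: 1

1


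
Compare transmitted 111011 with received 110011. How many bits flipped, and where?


XOR: 001000

1 error(s) at position(s): 2


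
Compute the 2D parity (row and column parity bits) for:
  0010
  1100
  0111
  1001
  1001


Row parities: 10100
Column parities: 1001

Row P: 10100, Col P: 1001, Corner: 0


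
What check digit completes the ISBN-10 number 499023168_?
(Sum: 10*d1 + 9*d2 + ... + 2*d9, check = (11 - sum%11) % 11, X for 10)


Weighted sum: 258
258 mod 11 = 5

Check digit: 6


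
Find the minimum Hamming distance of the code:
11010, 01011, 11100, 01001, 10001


Comparing all pairs, minimum distance: 1
Can detect 0 errors, correct 0 errors

1


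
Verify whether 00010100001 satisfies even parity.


Number of 1s: 3

No, parity error (3 ones)


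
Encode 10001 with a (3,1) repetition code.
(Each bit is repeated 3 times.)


Each bit -> 3 copies

111000000000111


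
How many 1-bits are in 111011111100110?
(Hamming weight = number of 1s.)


Counting 1s in 111011111100110

11


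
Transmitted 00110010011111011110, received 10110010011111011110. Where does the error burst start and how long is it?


XOR: 10000000000000000000

Burst at position 0, length 1


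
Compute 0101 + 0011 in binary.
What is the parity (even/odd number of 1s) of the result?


0101 = 5
0011 = 3
Sum = 8 = 1000
1s count = 1

odd parity (1 ones in 1000)


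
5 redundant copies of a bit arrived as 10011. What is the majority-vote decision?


Ones: 3 out of 5
Threshold: 3

1 (3/5 voted 1)


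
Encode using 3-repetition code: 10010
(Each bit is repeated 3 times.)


Each bit -> 3 copies

111000000111000


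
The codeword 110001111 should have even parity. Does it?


Number of 1s: 6

Yes, parity is correct (6 ones)


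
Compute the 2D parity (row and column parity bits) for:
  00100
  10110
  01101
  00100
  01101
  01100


Row parities: 111110
Column parities: 11010

Row P: 111110, Col P: 11010, Corner: 1


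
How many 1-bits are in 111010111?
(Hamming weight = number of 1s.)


Counting 1s in 111010111

7


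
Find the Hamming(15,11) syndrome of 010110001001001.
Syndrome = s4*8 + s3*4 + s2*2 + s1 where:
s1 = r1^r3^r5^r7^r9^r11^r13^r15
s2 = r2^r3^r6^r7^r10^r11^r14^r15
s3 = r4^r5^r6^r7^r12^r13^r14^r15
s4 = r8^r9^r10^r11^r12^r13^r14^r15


s1=1, s2=0, s3=0, s4=1

Syndrome = 9 (error at position 9)


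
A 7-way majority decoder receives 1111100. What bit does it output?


Ones: 5 out of 7
Threshold: 4

1 (5/7 voted 1)


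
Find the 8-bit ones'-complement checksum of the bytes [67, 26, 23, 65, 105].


Sum = 286 mod 256 = 30
Complement = 225

225


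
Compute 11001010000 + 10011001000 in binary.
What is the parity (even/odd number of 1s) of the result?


11001010000 = 1616
10011001000 = 1224
Sum = 2840 = 101100011000
1s count = 5

odd parity (5 ones in 101100011000)


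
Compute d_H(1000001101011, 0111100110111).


XOR: 1111101011100
Count of 1s: 9

9


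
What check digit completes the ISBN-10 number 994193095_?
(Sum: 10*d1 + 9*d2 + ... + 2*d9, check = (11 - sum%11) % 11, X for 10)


Weighted sum: 316
316 mod 11 = 8

Check digit: 3


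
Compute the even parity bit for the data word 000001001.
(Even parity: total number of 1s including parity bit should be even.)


Number of 1s in data: 2
Parity bit: 0

0


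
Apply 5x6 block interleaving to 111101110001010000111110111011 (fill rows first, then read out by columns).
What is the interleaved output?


Matrix:
  111101
  110001
  010000
  111110
  111011
Read columns: 110111111110011100100001111001

110111111110011100100001111001


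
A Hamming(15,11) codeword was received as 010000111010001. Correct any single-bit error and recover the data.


Syndrome = 0: no error detected

Data: 00011010001 (no errors)


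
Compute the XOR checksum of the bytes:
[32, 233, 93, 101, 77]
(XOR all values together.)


XOR chain: 32 ^ 233 ^ 93 ^ 101 ^ 77 = 188

188


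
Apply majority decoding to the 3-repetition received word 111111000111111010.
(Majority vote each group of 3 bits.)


Groups: 111, 111, 000, 111, 111, 010
Majority votes: 110110

110110


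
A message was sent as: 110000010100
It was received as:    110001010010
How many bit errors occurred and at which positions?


XOR: 000001000110

3 error(s) at position(s): 5, 9, 10


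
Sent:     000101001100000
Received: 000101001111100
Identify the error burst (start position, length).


XOR: 000000000011100

Burst at position 10, length 3


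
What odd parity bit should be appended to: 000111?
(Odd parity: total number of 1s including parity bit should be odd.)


Number of 1s in data: 3
Parity bit: 0

0


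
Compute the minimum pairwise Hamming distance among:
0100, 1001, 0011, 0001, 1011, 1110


Comparing all pairs, minimum distance: 1
Can detect 0 errors, correct 0 errors

1


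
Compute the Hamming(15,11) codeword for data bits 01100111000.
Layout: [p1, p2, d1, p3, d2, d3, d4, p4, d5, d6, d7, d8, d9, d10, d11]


Parity bits: p1=0, p2=1, p3=1, p4=1

010111010111000


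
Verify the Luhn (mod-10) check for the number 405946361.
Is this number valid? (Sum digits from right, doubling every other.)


Luhn sum = 32
32 mod 10 = 2

Invalid (Luhn sum mod 10 = 2)


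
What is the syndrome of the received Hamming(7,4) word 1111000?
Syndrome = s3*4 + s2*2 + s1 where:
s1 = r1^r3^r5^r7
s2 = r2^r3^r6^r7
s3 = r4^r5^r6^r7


s1=0, s2=0, s3=1

Syndrome = 4 (error at position 4)


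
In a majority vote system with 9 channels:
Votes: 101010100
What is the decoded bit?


Ones: 4 out of 9
Threshold: 5

0 (4/9 voted 1)


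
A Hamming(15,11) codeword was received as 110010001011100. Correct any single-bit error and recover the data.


Syndrome = 5: error at position 5

Data: 00001011100 (corrected bit 5)


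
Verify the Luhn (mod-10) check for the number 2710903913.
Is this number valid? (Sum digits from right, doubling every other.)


Luhn sum = 42
42 mod 10 = 2

Invalid (Luhn sum mod 10 = 2)


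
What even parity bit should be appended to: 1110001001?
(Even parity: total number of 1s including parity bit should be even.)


Number of 1s in data: 5
Parity bit: 1

1


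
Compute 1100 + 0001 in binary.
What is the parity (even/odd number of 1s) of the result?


1100 = 12
0001 = 1
Sum = 13 = 1101
1s count = 3

odd parity (3 ones in 1101)


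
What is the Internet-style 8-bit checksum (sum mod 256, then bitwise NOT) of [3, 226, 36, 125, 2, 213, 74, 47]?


Sum = 726 mod 256 = 214
Complement = 41

41


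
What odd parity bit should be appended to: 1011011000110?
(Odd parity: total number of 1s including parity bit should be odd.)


Number of 1s in data: 7
Parity bit: 0

0


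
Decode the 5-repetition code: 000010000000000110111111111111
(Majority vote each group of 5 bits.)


Groups: 00001, 00000, 00000, 11011, 11111, 11111
Majority votes: 000111

000111


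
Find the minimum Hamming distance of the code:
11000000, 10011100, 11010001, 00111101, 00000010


Comparing all pairs, minimum distance: 2
Can detect 1 errors, correct 0 errors

2


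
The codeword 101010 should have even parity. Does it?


Number of 1s: 3

No, parity error (3 ones)


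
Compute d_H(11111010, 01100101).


XOR: 10011111
Count of 1s: 6

6


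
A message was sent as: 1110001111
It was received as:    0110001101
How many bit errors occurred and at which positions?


XOR: 1000000010

2 error(s) at position(s): 0, 8


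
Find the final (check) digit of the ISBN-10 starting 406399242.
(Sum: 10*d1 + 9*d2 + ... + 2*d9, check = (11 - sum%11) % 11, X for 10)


Weighted sum: 232
232 mod 11 = 1

Check digit: X


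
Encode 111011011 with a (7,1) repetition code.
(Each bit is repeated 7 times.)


Each bit -> 7 copies

111111111111111111111000000011111111111111000000011111111111111


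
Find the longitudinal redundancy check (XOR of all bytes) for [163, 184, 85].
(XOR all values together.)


XOR chain: 163 ^ 184 ^ 85 = 78

78


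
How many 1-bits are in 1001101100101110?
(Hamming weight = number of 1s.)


Counting 1s in 1001101100101110

9


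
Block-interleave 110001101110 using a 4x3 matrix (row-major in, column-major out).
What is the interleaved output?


Matrix:
  110
  001
  101
  110
Read columns: 101110010110

101110010110


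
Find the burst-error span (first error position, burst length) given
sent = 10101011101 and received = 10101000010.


XOR: 00000011111

Burst at position 6, length 5


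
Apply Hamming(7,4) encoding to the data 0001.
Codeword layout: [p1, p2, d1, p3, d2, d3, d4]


Parity bits: p1=1, p2=1, p3=1

1101001


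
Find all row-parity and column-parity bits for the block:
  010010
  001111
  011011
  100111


Row parities: 0000
Column parities: 100001

Row P: 0000, Col P: 100001, Corner: 0


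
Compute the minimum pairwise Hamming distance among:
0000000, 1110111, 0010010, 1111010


Comparing all pairs, minimum distance: 2
Can detect 1 errors, correct 0 errors

2


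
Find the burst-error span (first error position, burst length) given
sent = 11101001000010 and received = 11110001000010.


XOR: 00011000000000

Burst at position 3, length 2


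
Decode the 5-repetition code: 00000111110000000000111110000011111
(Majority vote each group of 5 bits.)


Groups: 00000, 11111, 00000, 00000, 11111, 00000, 11111
Majority votes: 0100101

0100101


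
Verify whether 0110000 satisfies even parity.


Number of 1s: 2

Yes, parity is correct (2 ones)


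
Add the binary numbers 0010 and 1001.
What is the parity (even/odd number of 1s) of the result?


0010 = 2
1001 = 9
Sum = 11 = 1011
1s count = 3

odd parity (3 ones in 1011)


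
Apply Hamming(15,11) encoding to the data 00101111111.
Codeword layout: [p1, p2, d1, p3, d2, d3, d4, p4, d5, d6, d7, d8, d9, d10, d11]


Parity bits: p1=0, p2=1, p3=1, p4=1

010101011111111


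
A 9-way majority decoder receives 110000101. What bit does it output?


Ones: 4 out of 9
Threshold: 5

0 (4/9 voted 1)


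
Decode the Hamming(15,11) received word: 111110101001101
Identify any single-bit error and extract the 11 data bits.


Syndrome = 1: error at position 1

Data: 11011001101 (corrected bit 1)


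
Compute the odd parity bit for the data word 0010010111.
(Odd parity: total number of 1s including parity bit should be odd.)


Number of 1s in data: 5
Parity bit: 0

0


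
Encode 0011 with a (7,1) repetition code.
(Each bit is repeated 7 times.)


Each bit -> 7 copies

0000000000000011111111111111


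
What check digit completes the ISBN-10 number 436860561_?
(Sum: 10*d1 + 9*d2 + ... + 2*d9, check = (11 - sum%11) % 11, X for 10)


Weighted sum: 247
247 mod 11 = 5

Check digit: 6


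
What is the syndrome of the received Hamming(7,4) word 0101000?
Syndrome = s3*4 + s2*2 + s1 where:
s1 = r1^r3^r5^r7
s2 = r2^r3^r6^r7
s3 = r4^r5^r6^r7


s1=0, s2=1, s3=1

Syndrome = 6 (error at position 6)


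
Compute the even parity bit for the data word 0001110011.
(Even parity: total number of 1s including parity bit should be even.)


Number of 1s in data: 5
Parity bit: 1

1


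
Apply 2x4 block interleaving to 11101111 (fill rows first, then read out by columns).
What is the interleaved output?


Matrix:
  1110
  1111
Read columns: 11111101

11111101


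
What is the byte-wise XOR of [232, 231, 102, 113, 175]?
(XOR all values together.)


XOR chain: 232 ^ 231 ^ 102 ^ 113 ^ 175 = 183

183


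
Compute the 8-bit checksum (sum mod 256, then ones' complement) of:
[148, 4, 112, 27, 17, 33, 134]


Sum = 475 mod 256 = 219
Complement = 36

36


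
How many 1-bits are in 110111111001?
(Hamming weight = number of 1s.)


Counting 1s in 110111111001

9


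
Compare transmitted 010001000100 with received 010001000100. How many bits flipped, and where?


XOR: 000000000000

0 errors (received matches sent)


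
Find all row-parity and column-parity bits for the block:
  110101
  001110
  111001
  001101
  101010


Row parities: 01011
Column parities: 100101

Row P: 01011, Col P: 100101, Corner: 1


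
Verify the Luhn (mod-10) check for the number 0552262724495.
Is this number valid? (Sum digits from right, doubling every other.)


Luhn sum = 50
50 mod 10 = 0

Valid (Luhn sum mod 10 = 0)


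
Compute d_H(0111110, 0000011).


XOR: 0111101
Count of 1s: 5

5


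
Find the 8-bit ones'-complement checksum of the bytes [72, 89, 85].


Sum = 246 mod 256 = 246
Complement = 9

9


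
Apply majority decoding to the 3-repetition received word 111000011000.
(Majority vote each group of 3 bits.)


Groups: 111, 000, 011, 000
Majority votes: 1010

1010


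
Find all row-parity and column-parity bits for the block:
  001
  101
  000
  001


Row parities: 1001
Column parities: 101

Row P: 1001, Col P: 101, Corner: 0


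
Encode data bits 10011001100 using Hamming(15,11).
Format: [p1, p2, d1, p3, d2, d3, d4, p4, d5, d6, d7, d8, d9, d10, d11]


Parity bits: p1=0, p2=0, p3=1, p4=1

001100111001100


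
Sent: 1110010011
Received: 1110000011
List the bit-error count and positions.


XOR: 0000010000

1 error(s) at position(s): 5


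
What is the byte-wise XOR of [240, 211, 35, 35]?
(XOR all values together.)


XOR chain: 240 ^ 211 ^ 35 ^ 35 = 35

35


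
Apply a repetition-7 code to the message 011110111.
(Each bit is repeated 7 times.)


Each bit -> 7 copies

000000011111111111111111111111111110000000111111111111111111111


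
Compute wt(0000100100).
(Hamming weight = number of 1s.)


Counting 1s in 0000100100

2


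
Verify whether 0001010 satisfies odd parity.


Number of 1s: 2

No, parity error (2 ones)


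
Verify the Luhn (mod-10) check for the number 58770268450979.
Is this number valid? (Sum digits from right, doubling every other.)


Luhn sum = 70
70 mod 10 = 0

Valid (Luhn sum mod 10 = 0)


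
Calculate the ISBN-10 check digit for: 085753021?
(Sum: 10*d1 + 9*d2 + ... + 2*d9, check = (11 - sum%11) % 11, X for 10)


Weighted sum: 214
214 mod 11 = 5

Check digit: 6


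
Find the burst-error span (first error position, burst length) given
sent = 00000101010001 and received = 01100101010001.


XOR: 01100000000000

Burst at position 1, length 2


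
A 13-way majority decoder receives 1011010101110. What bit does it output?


Ones: 8 out of 13
Threshold: 7

1 (8/13 voted 1)


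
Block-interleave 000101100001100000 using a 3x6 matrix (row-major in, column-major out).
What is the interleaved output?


Matrix:
  000101
  100001
  100000
Read columns: 011000000100000110

011000000100000110


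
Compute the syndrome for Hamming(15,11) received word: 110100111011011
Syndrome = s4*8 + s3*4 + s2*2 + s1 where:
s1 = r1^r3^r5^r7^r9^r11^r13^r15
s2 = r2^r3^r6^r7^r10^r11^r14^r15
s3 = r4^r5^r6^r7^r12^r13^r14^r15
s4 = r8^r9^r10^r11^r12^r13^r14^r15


s1=1, s2=1, s3=1, s4=0

Syndrome = 7 (error at position 7)


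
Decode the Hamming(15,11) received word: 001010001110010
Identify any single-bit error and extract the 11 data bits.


Syndrome = 0: no error detected

Data: 11001110010 (no errors)


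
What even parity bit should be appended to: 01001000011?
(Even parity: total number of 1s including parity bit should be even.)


Number of 1s in data: 4
Parity bit: 0

0


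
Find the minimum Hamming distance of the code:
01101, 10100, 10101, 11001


Comparing all pairs, minimum distance: 1
Can detect 0 errors, correct 0 errors

1


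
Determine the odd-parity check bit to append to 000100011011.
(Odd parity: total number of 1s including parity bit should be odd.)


Number of 1s in data: 5
Parity bit: 0

0
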